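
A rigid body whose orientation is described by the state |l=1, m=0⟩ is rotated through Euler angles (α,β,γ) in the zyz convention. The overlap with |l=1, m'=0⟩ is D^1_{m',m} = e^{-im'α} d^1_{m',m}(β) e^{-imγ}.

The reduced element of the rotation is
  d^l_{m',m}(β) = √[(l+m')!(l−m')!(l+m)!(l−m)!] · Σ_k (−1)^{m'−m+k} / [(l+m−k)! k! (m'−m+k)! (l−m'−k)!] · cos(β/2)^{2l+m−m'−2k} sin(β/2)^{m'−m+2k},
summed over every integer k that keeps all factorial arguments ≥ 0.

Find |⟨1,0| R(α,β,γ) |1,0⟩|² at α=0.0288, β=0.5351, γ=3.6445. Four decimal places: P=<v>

Split into d^1_{0,0}(β=0.5351) × two z-phases.
With c≡cos(β/2)=0.964421 and s≡sin(β/2)=0.264369, N=[1·1·1·1]^{1/2}=1.000000
The bounds max(0,m−m')=0 and min(l+m,l−m')=1 give 2 terms
  k=0: (−1)^0·1.0000/(1)·0.9644^2·0.2644^0 = +0.930109
  k=1: (−1)^1·1.0000/(1)·0.9644^0·0.2644^2 = -0.069891
d^1_{0,0}(0.5351) = +0.930109 -0.069891 = +0.860218
|D^1_{0,0}|² = |d^1_{0,0}(β)|² = (+0.860218)² = 0.739974 (the z-rotation phases have unit modulus)

P=0.7400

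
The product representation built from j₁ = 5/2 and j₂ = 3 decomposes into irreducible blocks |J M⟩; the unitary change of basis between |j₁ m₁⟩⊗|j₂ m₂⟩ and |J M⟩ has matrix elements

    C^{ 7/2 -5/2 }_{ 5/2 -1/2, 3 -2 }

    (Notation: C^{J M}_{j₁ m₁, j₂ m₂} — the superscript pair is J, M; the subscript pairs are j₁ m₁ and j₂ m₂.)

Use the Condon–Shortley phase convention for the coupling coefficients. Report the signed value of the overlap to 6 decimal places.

j₁+j₂−J=2  J+j₁−j₂=3  J−j₁+j₂=4  j₁+j₂+J+1=10
(j₁±m₁, j₂±m₂, J±M) = (2,3,1,5,1,6)
P² = 4608/7
sum k=0..1:
  [0] +1/72 = 1/72
  [1] −1/48 = -1/48
S = -1/144
C² = P²·S² = 2/63 ; C = -0.178174

−√(2/63) ≈ -0.178174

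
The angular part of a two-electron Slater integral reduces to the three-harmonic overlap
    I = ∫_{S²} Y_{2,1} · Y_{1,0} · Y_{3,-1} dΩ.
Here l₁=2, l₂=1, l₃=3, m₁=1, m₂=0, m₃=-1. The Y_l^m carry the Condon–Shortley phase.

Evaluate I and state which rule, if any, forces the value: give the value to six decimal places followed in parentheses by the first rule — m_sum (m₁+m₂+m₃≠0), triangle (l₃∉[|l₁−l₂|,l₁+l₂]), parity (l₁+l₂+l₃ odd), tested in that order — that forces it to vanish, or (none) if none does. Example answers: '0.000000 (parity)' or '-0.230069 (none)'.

Rules hold: Σm=0, L=6 even, 1≤3≤3.
N = 5·3·7 = 105
Δ = 0!·4!·2!/7! = 1/105
Racah Σ t=0..0: t=0:+1/4 = 1/4
⇒ 3j(2 1 3; 0 0 0)² = 3/35, sgn -1
Racah Σ t=0..0: t=0:+1/6 = 1/6
⇒ 3j(2 1 3; 1 0 -1)² = 8/105, sgn +1
4πI² = N·(3j₀)²·(3jₘ)² = 24/35
I = -1·√(0.685714/4π) = -0.23359668
No selection rule forces the value: the integral is nonzero (none).

-0.233597 (none)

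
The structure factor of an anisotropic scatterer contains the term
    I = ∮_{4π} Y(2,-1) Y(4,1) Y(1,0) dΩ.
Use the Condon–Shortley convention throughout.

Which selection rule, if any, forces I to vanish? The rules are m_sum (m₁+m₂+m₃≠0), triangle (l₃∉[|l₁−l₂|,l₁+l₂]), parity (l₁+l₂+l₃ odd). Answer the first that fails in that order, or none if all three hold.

azimuthal sum: -1 + 1 + 0 = 0  ✓
l₃ must lie in [2,6]; have l₃=1  ✗
L = 2 + 4 + 1 = 7 (odd)

triangle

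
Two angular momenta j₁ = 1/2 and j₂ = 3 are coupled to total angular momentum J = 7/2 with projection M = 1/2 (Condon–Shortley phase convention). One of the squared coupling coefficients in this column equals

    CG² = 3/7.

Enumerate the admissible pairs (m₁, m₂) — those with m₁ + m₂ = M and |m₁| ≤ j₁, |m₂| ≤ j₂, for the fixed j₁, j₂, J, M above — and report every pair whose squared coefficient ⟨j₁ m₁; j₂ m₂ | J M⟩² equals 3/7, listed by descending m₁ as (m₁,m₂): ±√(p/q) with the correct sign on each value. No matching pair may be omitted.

(-1/2,1): +√(3/7)

Admissible pairs with m₁+m₂ = M = 1/2: (-1/2,1), (1/2,0)
  (m₁,m₂)=(1/2,0): CG² = 4/7, CG = +√(4/7)
  (m₁,m₂)=(-1/2,1): CG² = 3/7, CG = +√(3/7)   ← matches the target
Pairs with CG² = 3/7: (-1/2,1): +√(3/7)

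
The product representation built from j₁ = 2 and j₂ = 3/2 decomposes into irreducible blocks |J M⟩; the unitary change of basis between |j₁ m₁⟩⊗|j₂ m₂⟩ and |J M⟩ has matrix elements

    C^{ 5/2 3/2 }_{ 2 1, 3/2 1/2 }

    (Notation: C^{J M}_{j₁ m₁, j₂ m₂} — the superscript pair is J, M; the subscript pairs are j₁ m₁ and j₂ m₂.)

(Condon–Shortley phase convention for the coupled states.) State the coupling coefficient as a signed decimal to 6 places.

+√(1/35) ≈ +0.169031

triangle: 1!·3!·2!/7! = 12/5040
(j±m)!: 3!·1!·2!·1!·4!·1! = 288
prefactor² = (2J+1)·Δ·N² = 144/35
  k=0: +1/(0!·1!·1!·2!·2!·0!) = 1/4
  k=1: −1/(1!·0!·0!·1!·3!·1!) = -1/6
Σ = 1/12  ⇒  CG² = 144/35·(1/12)² = 1/35
CG = +√(1/35) = +0.169031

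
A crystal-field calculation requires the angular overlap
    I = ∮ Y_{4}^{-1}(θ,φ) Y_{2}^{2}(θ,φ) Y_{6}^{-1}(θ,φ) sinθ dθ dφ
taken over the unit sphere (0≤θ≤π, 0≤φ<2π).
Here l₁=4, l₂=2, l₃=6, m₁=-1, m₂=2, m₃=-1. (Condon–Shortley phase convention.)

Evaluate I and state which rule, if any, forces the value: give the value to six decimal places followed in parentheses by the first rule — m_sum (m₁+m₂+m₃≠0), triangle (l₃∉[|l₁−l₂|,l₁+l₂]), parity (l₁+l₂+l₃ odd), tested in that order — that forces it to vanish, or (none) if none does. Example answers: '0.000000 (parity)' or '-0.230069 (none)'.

Rules hold: Σm=0, L=12 even, 2≤6≤6.
N = 9·5·13 = 585
Δ = 0!·8!·4!/13! = 1/6435
Racah Σ t=0..0: t=0:+1/2304 = 1/2304
⇒ 3j(4 2 6; 0 0 0)² = 5/143, sgn +1
Racah Σ t=0..0: t=0:+1/17280 = 1/17280
⇒ 3j(4 2 6; -1 2 -1)² = 7/1287, sgn -1
4πI² = N·(3j₀)²·(3jₘ)² = 175/1573
I = -1·√(0.111252/4π) = -0.09409136
No selection rule forces the value: the integral is nonzero (none).

-0.094091 (none)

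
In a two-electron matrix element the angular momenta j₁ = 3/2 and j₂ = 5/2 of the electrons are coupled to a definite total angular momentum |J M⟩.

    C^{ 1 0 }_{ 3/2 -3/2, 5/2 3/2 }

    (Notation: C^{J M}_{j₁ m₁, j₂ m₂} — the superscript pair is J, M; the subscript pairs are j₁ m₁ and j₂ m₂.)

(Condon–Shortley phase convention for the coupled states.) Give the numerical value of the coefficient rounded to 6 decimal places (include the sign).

−√(1/5) ≈ -0.447214

√[3·3!0!2!/6! · 0!3!4!1!1!1!] = √(36/5)
  +(−1)^3/∏(3,0,0,1,0,1)! = -1/6  (running -1/6)
⟨..|..⟩ = √(36/5)·(-1/6) = -0.447214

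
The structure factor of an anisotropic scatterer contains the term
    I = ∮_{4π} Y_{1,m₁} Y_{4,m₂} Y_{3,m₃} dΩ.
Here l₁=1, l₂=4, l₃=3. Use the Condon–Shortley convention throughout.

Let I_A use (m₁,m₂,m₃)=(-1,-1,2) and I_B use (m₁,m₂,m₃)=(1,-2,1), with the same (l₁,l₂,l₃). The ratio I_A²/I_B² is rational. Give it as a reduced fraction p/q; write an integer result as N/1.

Same 1,4,3: normalisation and zero-m 3j drop out of the ratio.
A: Δ: 2! 0! 6! / 9! → 1/252; sum: t=2:+1/240 = 1/240; 3j²(1 4 3; -1 -1 2) = Δ·Π!·Σ² = 1/84  (sign -1)
B: Δ: 2! 0! 6! / 9! → 1/252; sum: t=0:+1/96 = 1/96; 3j²(1 4 3; 1 -2 1) = Δ·Π!·Σ² = 5/84  (sign +1)
I_A²/I_B² = (1/84)/(5/84) = 1/5

1/5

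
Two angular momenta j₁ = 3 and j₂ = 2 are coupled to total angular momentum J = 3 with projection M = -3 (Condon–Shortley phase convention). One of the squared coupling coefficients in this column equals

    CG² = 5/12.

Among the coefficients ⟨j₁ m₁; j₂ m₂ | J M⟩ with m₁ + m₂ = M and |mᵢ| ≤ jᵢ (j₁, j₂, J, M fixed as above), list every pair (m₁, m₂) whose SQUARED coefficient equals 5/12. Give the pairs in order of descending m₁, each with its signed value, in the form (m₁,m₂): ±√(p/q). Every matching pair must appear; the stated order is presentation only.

(-2,-1): −√(5/12); (-3,0): +√(5/12)

Admissible pairs with m₁+m₂ = M = -3: (-3,0), (-2,-1), (-1,-2)
  (m₁,m₂)=(-1,-2): CG² = 1/6, CG = +√(1/6)
  (m₁,m₂)=(-2,-1): CG² = 5/12, CG = −√(5/12)   ← matches the target
  (m₁,m₂)=(-3,0): CG² = 5/12, CG = +√(5/12)   ← matches the target
Pairs with CG² = 5/12: (-2,-1): −√(5/12); (-3,0): +√(5/12)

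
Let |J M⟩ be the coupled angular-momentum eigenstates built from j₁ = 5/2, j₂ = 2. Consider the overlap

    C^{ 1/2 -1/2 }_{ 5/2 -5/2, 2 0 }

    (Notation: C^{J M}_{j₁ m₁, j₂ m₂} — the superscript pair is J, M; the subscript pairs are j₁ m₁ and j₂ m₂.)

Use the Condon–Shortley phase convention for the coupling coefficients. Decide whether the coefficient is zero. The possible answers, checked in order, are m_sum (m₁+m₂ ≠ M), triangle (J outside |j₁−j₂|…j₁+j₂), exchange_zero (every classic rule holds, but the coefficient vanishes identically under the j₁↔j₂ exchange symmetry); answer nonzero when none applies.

m_sum

m-sum: m₁+m₂ = -5/2+0 = -5/2, M = -1/2  ✗ ⇒ coefficient is 0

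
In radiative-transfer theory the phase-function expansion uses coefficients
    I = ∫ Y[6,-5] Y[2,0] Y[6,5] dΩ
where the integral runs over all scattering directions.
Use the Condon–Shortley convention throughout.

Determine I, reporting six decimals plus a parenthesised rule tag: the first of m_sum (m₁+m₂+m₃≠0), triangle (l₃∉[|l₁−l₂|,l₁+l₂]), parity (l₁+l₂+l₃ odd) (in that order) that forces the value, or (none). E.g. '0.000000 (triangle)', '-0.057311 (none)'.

0.126157 (none)

Checks pass: Σm=0; 14 even; l₃=6∈[4,8].
(2·6+1)(2·2+1)(2·6+1) = 845
Δ: 2! 10! 2! / 15! → 1/90090
sum: t=0:+1/69120 t=1:−1/14400 t=2:+1/69120 = -7/172800
3j²(6 2 6; 0 0 0) = Δ·Π!·Σ² = 14/715  (sign -1)
sum: t=1:−1/3628800 t=2:+1/1451520 = 1/2419200
3j²(6 2 6; -5 0 5) = Δ·Π!·Σ² = 11/910  (sign -1)
combine: 4πI² = 845·14/715·11/910 = 1/5
take √, sign +1: I = 0.12615663
No selection rule forces the value: the integral is nonzero (none).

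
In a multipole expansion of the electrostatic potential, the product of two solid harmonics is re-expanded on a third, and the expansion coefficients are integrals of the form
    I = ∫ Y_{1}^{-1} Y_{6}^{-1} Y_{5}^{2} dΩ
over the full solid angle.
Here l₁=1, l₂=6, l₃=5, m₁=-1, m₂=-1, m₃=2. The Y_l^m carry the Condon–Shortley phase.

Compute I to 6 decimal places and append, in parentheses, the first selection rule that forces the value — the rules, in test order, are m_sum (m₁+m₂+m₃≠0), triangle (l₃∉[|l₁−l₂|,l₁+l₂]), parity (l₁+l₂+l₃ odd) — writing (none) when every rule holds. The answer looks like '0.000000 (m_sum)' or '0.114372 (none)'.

-0.129207 (none)

Checks pass: Σm=0; 12 even; l₃=5∈[5,7].
(2·1+1)(2·6+1)(2·5+1) = 429
Δ: 2! 0! 10! / 13! → 1/858
sum: t=1:−1/14400 = -1/14400
3j²(1 6 5; 0 0 0) = Δ·Π!·Σ² = 6/143  (sign +1)
sum: t=2:+1/60480 = 1/60480
3j²(1 6 5; -1 -1 2) = Δ·Π!·Σ² = 5/429  (sign -1)
combine: 4πI² = 429·6/143·5/429 = 30/143
take √, sign -1: I = -0.12920749
No selection rule forces the value: the integral is nonzero (none).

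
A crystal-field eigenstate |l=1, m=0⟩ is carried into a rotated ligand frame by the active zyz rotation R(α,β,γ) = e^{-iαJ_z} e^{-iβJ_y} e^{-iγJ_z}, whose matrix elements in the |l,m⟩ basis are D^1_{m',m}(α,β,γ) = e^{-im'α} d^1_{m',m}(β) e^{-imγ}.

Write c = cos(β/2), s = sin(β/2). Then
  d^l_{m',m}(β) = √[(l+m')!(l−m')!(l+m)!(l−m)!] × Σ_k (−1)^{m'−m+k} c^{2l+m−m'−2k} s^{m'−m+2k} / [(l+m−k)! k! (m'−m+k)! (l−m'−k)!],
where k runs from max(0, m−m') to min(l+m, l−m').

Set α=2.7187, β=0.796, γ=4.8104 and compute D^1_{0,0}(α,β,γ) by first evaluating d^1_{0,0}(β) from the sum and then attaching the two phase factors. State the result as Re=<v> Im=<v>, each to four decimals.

Re=0.6996 Im=0.0000

First d^1_{0,0}(β=0.7960), then the phase factors e^{-i(0)α} and e^{-i(0)γ}:
With c≡cos(β/2)=0.921838 and s≡sin(β/2)=0.387575, N=[1·1·1·1]^{1/2}=1.000000
k∈{0,1} keeps every argument non-negative
  k=0: (−1)^0·1.0000/(1)·0.9218^2·0.3876^0 = +0.849785
  k=1: (−1)^1·1.0000/(1)·0.9218^0·0.3876^2 = -0.150215
d^1_{0,0}(0.7960) = +0.849785 -0.150215 = +0.699571
Attach z-rotation phases: D = e^{-i(0)(2.7187)}·(+0.699571)·e^{-i(0)(4.8104)} = +0.699571+0.000000i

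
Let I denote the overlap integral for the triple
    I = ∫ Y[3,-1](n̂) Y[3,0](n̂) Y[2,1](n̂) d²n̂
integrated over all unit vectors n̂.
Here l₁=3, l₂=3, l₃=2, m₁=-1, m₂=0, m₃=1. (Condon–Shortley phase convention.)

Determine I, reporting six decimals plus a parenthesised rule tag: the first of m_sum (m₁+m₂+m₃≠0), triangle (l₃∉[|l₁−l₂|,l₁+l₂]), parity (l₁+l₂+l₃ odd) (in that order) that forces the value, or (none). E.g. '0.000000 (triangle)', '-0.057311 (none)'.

-0.059471 (none)

Rules hold: Σm=0, L=8 even, 0≤2≤6.
N = 7·7·5 = 245
Δ = 4!·2!·2!/9! = 1/3780
Racah Σ t=1..3: t=1:−1/24 t=2:+1/4 t=3:−1/24 = 1/6
⇒ 3j(3 3 2; 0 0 0)² = 4/105, sgn +1
Racah Σ t=2..3: t=2:+1/8 t=3:−1/12 = 1/24
⇒ 3j(3 3 2; -1 0 1)² = 1/210, sgn -1
4πI² = N·(3j₀)²·(3jₘ)² = 2/45
I = -1·√(0.0444444/4π) = -0.05947080
No selection rule forces the value: the integral is nonzero (none).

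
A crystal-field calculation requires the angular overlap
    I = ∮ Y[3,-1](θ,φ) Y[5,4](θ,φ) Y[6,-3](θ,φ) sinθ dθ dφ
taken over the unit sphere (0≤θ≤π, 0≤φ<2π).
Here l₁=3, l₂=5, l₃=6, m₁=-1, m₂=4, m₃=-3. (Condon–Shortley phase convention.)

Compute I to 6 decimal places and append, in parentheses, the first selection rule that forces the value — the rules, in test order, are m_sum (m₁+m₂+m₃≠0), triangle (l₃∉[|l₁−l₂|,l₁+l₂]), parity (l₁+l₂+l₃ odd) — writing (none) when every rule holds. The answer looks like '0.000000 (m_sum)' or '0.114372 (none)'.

0.176531 (none)

Rules hold: Σm=0, L=14 even, 2≤6≤8.
N = 7·11·13 = 1001
Δ = 2!·4!·8!/15! = 1/675675
Racah Σ t=0..2: t=0:+1/8640 t=1:−1/2304 t=2:+1/8640 = -7/34560
⇒ 3j(3 5 6; 0 0 0)² = 7/429, sgn -1
Racah Σ t=1..2: t=1:−1/241920 t=2:+1/40320 = 1/48384
⇒ 3j(3 5 6; -1 4 -3)² = 24/1001, sgn -1
4πI² = N·(3j₀)²·(3jₘ)² = 56/143
I = +1·√(0.391608/4π) = 0.17653103
No selection rule forces the value: the integral is nonzero (none).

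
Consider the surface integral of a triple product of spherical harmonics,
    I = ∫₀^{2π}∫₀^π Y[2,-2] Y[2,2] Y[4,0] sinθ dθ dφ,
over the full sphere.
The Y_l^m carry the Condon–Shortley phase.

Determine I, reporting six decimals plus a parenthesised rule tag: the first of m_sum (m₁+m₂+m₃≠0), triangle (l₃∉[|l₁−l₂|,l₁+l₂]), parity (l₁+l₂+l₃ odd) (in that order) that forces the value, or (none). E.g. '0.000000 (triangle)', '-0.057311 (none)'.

Rules hold: Σm=0, L=8 even, 0≤4≤4.
N = 5·5·9 = 225
Δ = 0!·4!·4!/9! = 1/630
Racah Σ t=0..0: t=0:+1/16 = 1/16
⇒ 3j(2 2 4; 0 0 0)² = 2/35, sgn +1
Racah Σ t=0..0: t=0:+1/576 = 1/576
⇒ 3j(2 2 4; -2 2 0)² = 1/630, sgn +1
4πI² = N·(3j₀)²·(3jₘ)² = 1/49
I = +1·√(0.0204082/4π) = 0.04029926
No selection rule forces the value: the integral is nonzero (none).

0.040299 (none)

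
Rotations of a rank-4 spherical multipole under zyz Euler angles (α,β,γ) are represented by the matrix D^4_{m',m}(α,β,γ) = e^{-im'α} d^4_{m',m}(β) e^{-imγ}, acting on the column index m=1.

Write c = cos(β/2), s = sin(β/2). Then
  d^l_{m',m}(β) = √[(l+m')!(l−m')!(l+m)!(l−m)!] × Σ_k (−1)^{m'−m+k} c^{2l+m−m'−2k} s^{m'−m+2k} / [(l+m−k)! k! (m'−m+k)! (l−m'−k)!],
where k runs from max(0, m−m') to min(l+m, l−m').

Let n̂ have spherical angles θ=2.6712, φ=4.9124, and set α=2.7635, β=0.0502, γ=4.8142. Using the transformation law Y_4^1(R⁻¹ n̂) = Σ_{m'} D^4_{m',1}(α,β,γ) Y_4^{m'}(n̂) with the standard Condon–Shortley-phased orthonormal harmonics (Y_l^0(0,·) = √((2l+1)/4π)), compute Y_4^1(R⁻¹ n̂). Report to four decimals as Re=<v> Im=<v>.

Re=-0.4598 Im=-0.1882

Need the full column D^4_{m',1} for m'=−4..4 at α=2.7635, β=0.0502, γ=4.8142.
cos(β/2)=0.999685, sin(β/2)=0.025097
d^4_{-4,1}: single k=5 term ⇒ +0.000000;  D = +0.000000-0.000000i
d^4_{-3,1}: k∈[4..5] ⇒ +0.000005 -0.000000 = +0.000005;  D = -0.000005-0.000002i
d^4_{-2,1}: k∈[3..5] ⇒ +0.000223 -0.000000 +0.000000 = +0.000223;  D = +0.000169+0.000146i
d^4_{-1,1}: k∈[2..5] ⇒ +0.006287 -0.000012 +0.000000 -0.000000 = +0.006275;  D = -0.002897-0.005566i
d^4_{0,1}: k∈[1..4] ⇒ +0.111992 -0.000424 +0.000000 -0.000000 = +0.111568;  D = +0.011339+0.110991i
d^4_{1,1}: k∈[0..3] ⇒ +0.997483 -0.009430 +0.000012 -0.000000 = +0.988064;  D = +0.269524-0.950593i
d^4_{2,1}: k∈[0..2] ⇒ -0.106245 +0.000335 -0.000000 = -0.105910;  D = +0.064463-0.084032i
d^4_{3,1}: k∈[0..1] ⇒ +0.004990 -0.000005 = +0.004985;  D = +0.004280-0.002556i
d^4_{4,1}: single k=0 term ⇒ -0.000118;  D = +0.000117-0.000019i
Y_4^{m'}(θ=2.6712,φ=4.9124) and Σ D·Y over m':
  (+0.0000-0.0000i)·(+0.0130-0.0134i)  (-0.0000-0.0000i)·(+0.0587+0.0857i)  (+0.0002+0.0001i)·(-0.2887+0.1221i)  (-0.0029-0.0056i)·(-0.0973-0.4799i)  (+0.0113+0.1110i)·(+0.1333+0.0000i)  (+0.2695-0.9506i)·(+0.0973-0.4799i)  (+0.0645-0.0840i)·(-0.2887-0.1221i)  (+0.0043-0.0026i)·(-0.0587+0.0857i)  (+0.0001-0.0000i)·(+0.0130+0.0134i)
Y_4^1(R⁻¹ n̂) = -0.459840-0.188220i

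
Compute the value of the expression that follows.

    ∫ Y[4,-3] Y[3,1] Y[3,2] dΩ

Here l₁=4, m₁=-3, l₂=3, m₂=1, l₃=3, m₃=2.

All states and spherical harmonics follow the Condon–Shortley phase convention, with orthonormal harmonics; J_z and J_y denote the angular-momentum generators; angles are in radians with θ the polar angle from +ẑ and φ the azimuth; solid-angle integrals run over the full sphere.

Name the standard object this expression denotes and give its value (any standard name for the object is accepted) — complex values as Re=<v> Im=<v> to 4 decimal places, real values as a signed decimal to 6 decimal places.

This is a Gaunt coefficient — the integral of a triple product of spherical harmonics over the sphere.
m-sum 0 ✓  L=10 even ✓  1≤3≤7 ✓
Π(2lᵢ+1) = 9×7×7 = 441
triangle coeff Δ(4,3,3) = 1/34650
Σ_t [1,3]: t=1:−1/72 t=2:+1/16 t=3:−1/72 = 5/144
(3j)²=2/77 [(4 3 3; 0 0 0)], sign=-1
Σ_t [3,4]: t=3:−1/144 t=4:+1/288 = -1/288
(3j)²=1/99 [(4 3 3; -3 1 2)], sign=+1
⇒ 4πI² = 14/121
I = (-1)√(14/121/(4π)) = -0.09595473

Gaunt coefficient, -0.095955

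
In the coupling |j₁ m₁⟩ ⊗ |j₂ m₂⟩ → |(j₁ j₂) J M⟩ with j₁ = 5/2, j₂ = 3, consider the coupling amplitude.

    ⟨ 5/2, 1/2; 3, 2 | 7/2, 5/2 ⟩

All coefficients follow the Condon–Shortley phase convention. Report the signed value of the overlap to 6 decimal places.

triangle: 2!×3!×4!/10! = 288/3628800
(j±m)!: 3!×2!×5!×1!×6!×1! = 1036800
prefactor² = (2J+1)×Δ×N² = 4608/7
  k=1: −1/(1!×1!×1!×4!×2!×0!) = -1/48
  k=2: +1/(2!×0!×0!×3!×3!×1!) = 1/72
Σ = -1/144  ⇒  CG² = 4608/7×(-1/144)² = 2/63
CG = −√(2/63) = -0.178174

-0.178174  (= −√(2/63))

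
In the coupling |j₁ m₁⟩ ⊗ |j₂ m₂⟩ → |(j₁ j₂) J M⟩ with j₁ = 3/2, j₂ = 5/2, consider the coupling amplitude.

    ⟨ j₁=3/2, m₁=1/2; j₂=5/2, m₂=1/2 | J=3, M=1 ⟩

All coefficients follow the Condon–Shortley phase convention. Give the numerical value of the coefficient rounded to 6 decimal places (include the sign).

triangle: 1!×2!×4!/8! = 48/40320
(j±m)!: 2!×1!×3!×2!×4!×2! = 1152
prefactor² = (2J+1)×Δ×N² = 48/5
  k=0: +1/(0!×1!×1!×3!×1!×1!) = 1/6
  k=1: −1/(1!×0!×0!×2!×2!×2!) = -1/8
Σ = 1/24  ⇒  CG² = 48/5×(1/24)² = 1/60
CG = +√(1/60) = +0.129099

+0.129099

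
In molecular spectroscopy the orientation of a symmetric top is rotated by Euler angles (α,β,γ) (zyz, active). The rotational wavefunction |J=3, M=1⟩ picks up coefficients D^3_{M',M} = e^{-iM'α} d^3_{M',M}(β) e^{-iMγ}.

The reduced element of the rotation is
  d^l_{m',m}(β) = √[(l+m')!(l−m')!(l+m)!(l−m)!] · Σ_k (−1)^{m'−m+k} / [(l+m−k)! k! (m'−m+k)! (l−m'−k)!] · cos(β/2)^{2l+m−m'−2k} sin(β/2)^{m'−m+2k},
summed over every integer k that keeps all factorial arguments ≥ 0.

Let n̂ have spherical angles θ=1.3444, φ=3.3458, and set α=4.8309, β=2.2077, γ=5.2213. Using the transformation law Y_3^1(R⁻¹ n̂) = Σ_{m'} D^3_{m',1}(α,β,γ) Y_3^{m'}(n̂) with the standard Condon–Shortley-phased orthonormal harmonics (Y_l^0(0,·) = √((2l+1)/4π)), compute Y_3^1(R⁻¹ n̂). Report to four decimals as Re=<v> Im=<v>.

Re=0.2325 Im=-0.2130

Need the full column D^3_{m',1} for m'=−3..3 at α=4.8309, β=2.2077, γ=5.2213.
cos(β/2)=0.450162, sin(β/2)=0.892947
d^3_{-3,1}: single k=4 term ⇒ +0.498983;  D = -0.493125+0.076233i
d^3_{-2,1}: k∈[3..4] ⇒ +0.410783 -0.808160 = -0.397376;  D = +0.106716+0.382779i
d^3_{-1,1}: k∈[2..4] ⇒ +0.196461 -1.030694 +0.506937 = -0.327296;  D = -0.302669+0.124555i
d^3_{0,1}: k∈[1..3] ⇒ +0.057182 -0.674986 +0.885294 = +0.267491;  D = +0.130329+0.233593i
d^3_{1,1}: k∈[0..2] ⇒ +0.008322 -0.261948 +0.773021 = +0.519394;  D = -0.420472+0.304915i
d^3_{2,1}: k∈[0..1] ⇒ -0.052200 +0.410783 = +0.358583;  D = -0.243355-0.263363i
d^3_{3,1}: single k=0 term ⇒ +0.126815;  D = +0.082311-0.096473i
Y_3^{m'}(θ=1.3444,φ=3.3458) and Σ D·Y over m':
  (-0.4931+0.0762i)·(-0.3159+0.2220i)  (+0.1067+0.3828i)·(+0.1999-0.0865i)  (-0.3027+0.1246i)·(+0.2307-0.0478i)  (+0.1303+0.2336i)·(-0.2302+0.0000i)  (-0.4205+0.3049i)·(-0.2307-0.0478i)  (-0.2434-0.2634i)·(+0.1999+0.0865i)  (+0.0823-0.0965i)·(+0.3159+0.2220i)
Y_3^1(R⁻¹ n̂) = +0.232540-0.213003i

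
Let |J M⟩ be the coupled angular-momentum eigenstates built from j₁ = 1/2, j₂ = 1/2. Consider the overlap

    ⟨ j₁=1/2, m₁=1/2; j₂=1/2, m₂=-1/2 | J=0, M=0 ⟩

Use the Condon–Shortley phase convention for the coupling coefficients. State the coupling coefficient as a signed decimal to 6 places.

√[1·1!0!0!/2! · 1!0!0!1!0!0!] = √(1/2)
  +(−1)^0/∏(0,1,0,0,0,0)! = 1  (running 1)
⟨..|..⟩ = √(1/2)·(1) = +0.707107

+0.707107  (= +√(1/2))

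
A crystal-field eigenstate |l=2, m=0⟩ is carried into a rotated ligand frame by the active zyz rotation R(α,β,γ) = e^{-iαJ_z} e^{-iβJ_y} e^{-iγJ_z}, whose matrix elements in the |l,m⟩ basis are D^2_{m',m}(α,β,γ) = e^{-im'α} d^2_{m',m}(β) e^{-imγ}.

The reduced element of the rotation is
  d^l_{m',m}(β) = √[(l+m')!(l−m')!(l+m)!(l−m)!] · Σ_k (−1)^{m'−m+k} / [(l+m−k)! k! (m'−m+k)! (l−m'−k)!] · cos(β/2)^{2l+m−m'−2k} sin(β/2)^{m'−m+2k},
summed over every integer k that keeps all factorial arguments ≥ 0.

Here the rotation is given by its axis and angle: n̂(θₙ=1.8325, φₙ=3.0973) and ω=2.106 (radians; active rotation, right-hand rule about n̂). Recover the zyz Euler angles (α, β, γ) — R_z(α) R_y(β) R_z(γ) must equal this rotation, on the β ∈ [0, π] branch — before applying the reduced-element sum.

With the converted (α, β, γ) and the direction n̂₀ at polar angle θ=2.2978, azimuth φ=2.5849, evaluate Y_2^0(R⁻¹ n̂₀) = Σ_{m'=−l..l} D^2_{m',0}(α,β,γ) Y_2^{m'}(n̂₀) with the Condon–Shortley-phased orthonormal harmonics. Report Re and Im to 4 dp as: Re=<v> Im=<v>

Axis–angle → zyz. n̂ = (sinθₙcosφₙ, sinθₙsinφₙ, cosθₙ) = (-0.965003, +0.042771, -0.258727), ω = 2.1060.
R = I cosω + sinω [n̂]ₓ + (1−cosω) n̂n̂ᵀ gives
  R = [+0.896158, +0.160224, +0.413798; -0.284871, -0.507254, +0.813352; +0.340219, -0.846771, -0.408937]
β = atan2(√(R₁₃²+R₂₃²), R₃₃) = 1.992085; α = atan2(R₂₃, R₁₃) mod 2π = 1.100168; γ = atan2(R₃₂, −R₃₁) mod 2π = 4.330346
Need the full column D^2_{m',0} for m'=−2..2 at α=1.1002, β=1.9921, γ=4.3303.
cos(β/2)=0.543628, sin(β/2)=0.839326
d^2_{-2,0}: single k=2 term ⇒ +0.509966;  D = -0.300254+0.412205i
d^2_{-1,0}: k∈[1..2] ⇒ +0.330303 -0.787354 = -0.457051;  D = -0.207248-0.407362i
d^2_{0,0}: k∈[0..2] ⇒ +0.087339 -0.832771 +0.496276 = -0.249156;  D = -0.249156+0.000000i
d^2_{1,0}: k∈[0..1] ⇒ -0.330303 +0.787354 = +0.457051;  D = +0.207248-0.407362i
d^2_{2,0}: single k=0 term ⇒ +0.509966;  D = -0.300254-0.412205i
Y_2^{m'}(θ=2.2978,φ=2.5849) and Σ D·Y over m':
  (-0.3003+0.4122i)·(+0.0952+0.1935i)  (-0.2072-0.4074i)·(+0.3257+0.2027i)  (-0.2492+0.0000i)·(+0.1026+0.0000i)  (+0.2072-0.4074i)·(-0.3257+0.2027i)  (-0.3003-0.4122i)·(+0.0952-0.1935i)
Y_2^0(R⁻¹ n̂) = -0.212102-0.000000i

Re=-0.2121 Im=0.0000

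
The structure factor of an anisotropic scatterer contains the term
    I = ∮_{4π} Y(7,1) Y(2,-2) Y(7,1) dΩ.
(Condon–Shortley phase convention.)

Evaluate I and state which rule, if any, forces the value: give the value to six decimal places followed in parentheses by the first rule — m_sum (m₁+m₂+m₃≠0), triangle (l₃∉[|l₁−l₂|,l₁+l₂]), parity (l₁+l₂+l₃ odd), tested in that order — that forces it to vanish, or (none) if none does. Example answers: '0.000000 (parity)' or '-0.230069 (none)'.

Checks pass: Σm=0; 16 even; l₃=7∈[5,9].
(2·7+1)(2·2+1)(2·7+1) = 1125
Δ: 2! 12! 2! / 17! → 1/185640
sum: t=0:+1/2419200 t=1:−1/518400 t=2:+1/2419200 = -1/907200
3j²(7 2 7; 0 0 0) = Δ·Π!·Σ² = 56/3315  (sign +1)
sum: t=0:+1/2073600 = 1/2073600
3j²(7 2 7; 1 -2 1) = Δ·Π!·Σ² = 28/1105  (sign +1)
combine: 4πI² = 1125·56/3315·28/1105 = 23520/48841
take √, sign +1: I = 0.19575887
No selection rule forces the value: the integral is nonzero (none).

0.195759 (none)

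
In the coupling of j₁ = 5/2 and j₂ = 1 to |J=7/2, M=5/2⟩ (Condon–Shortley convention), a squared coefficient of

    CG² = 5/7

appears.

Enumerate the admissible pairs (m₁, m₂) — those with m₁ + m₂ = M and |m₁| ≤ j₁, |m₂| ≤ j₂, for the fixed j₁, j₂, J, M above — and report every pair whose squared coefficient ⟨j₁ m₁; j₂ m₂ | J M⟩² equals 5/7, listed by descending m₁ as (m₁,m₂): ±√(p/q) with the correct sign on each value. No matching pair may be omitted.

(3/2,1): +√(5/7)

Admissible pairs with m₁+m₂ = M = 5/2: (3/2,1), (5/2,0)
  (m₁,m₂)=(5/2,0): CG² = 2/7, CG = +√(2/7)
  (m₁,m₂)=(3/2,1): CG² = 5/7, CG = +√(5/7)   ← matches the target
Pairs with CG² = 5/7: (3/2,1): +√(5/7)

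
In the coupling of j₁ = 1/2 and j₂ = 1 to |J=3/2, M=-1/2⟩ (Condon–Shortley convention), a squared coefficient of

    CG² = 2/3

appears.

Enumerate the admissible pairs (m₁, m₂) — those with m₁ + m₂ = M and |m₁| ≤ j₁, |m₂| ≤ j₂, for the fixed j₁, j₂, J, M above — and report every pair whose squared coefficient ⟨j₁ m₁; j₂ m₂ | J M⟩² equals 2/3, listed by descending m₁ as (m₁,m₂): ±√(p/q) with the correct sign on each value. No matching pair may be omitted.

(-1/2,0): +√(2/3)

Admissible pairs with m₁+m₂ = M = -1/2: (-1/2,0), (1/2,-1)
  (m₁,m₂)=(1/2,-1): CG² = 1/3, CG = +√(1/3)
  (m₁,m₂)=(-1/2,0): CG² = 2/3, CG = +√(2/3)   ← matches the target
Pairs with CG² = 2/3: (-1/2,0): +√(2/3)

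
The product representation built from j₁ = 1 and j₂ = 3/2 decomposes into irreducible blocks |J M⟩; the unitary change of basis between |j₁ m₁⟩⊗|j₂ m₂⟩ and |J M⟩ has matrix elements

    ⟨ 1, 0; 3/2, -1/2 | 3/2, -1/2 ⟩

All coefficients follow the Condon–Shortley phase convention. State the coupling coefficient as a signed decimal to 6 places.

+√(1/15) = +0.258199

j₁+j₂−J=1  J+j₁−j₂=1  J−j₁+j₂=2  j₁+j₂+J+1=5
(j₁±m₁, j₂±m₂, J±M) = (1,1,1,2,1,2)
P² = 4/15
sum k=0..1:
  [0] +1/1 = 1
  [1] −1/2 = -1/2
S = 1/2
C² = P²·S² = 1/15 ; C = +0.258199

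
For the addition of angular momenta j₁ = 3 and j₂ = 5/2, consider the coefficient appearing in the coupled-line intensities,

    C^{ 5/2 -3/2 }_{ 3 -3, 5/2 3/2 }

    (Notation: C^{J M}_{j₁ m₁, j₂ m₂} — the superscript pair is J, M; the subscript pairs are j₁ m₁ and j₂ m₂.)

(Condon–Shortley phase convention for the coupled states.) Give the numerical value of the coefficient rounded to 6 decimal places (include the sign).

j₁+j₂−J=3  J+j₁−j₂=3  J−j₁+j₂=2  j₁+j₂+J+1=9
(j₁±m₁, j₂±m₂, J±M) = (0,6,4,1,1,4)
P² = 3456/7
sum k=3..3:
  [3] −1/36 = -1/36
S = -1/36
C² = P²·S² = 8/21 ; C = -0.617213

-0.617213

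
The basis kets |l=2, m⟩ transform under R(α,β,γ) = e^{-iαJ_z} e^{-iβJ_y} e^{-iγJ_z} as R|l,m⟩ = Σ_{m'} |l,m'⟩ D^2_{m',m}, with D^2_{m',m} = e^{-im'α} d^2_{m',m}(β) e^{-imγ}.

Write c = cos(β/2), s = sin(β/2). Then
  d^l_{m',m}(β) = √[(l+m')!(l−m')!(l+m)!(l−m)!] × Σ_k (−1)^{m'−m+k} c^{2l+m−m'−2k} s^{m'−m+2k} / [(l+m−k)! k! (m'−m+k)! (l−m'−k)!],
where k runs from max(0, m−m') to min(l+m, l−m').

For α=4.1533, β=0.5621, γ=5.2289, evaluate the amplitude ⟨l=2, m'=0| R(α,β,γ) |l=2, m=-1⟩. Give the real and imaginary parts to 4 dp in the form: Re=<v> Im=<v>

Re=-0.2728 Im=0.4803

First d^2_{0,-1}(β=0.5621), then the phase factors e^{-i(0)α} and e^{-i(-1)γ}:
c=cos(0.562100/2)=0.960765, s=sin(0.562100/2)=0.277365; N=√[2·2·1·6]=4.898979
k∈{0,1} keeps every argument non-negative
  k=0: (−1)^1·4.8990/(2)·0.9608^3·0.2774^1 = -0.602529
  k=1: (−1)^2·4.8990/(2)·0.9608^1·0.2774^3 = +0.050216
d^2_{0,-1}(0.5621) = -0.602529 +0.050216 = -0.552312
D = (+1.000000+0.000000i)·(-0.552312)·(+0.493849-0.869547i) = -0.272759+0.480262i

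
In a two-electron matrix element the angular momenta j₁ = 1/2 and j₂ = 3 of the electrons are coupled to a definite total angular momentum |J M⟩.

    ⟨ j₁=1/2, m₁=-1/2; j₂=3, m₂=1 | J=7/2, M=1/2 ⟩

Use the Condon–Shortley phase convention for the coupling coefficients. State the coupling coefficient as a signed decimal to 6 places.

+0.654654

triangle: 0!×1!×6!/8! = 720/40320
(j±m)!: 0!×1!×4!×2!×4!×3! = 6912
prefactor² = (2J+1)×Δ×N² = 6912/7
  k=0: +1/(0!×0!×1!×4!×0!×2!) = 1/48
Σ = 1/48  ⇒  CG² = 6912/7×(1/48)² = 3/7
CG = +√(3/7) = +0.654654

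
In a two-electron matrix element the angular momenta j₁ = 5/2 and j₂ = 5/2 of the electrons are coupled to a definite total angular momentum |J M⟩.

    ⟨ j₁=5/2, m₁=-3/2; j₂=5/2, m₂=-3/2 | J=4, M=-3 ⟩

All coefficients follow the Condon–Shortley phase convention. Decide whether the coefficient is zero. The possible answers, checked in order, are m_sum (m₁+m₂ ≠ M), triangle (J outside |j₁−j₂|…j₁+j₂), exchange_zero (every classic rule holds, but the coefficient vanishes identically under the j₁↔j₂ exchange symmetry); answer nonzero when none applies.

exchange_zero

m-sum: m₁+m₂ = -3/2+(-3/2) = -3, M = -3  ✓
triangle: |j₁−j₂| = 0 ≤ J = 4 ≤ j₁+j₂ = 5  ✓
exchange: j₁=j₂ and m₁=m₂, and (−1)^(j₁+j₂−J) = (−1)^1 = −1 forces ⟨j₁m₁;j₂m₂|JM⟩ = −⟨j₂m₂;j₁m₁|JM⟩ = −⟨j₁m₁;j₂m₂|JM⟩ ⇒ the coefficient vanishes identically
Racah sum check: Σ_k collapses to 0 ⇒ CG = 0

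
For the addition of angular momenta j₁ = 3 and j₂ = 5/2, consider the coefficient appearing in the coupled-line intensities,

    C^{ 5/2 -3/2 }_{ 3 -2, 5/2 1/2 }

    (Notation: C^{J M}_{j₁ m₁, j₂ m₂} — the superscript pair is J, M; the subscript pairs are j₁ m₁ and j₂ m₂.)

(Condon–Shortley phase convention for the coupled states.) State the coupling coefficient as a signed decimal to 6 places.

+0.267261  (= +√(1/14))

j₁+j₂−J=3  J+j₁−j₂=3  J−j₁+j₂=2  j₁+j₂+J+1=9
(j₁±m₁, j₂±m₂, J±M) = (1,5,3,2,1,4)
P² = 288/7
sum k=2..3:
  [2] +1/12 = 1/12
  [3] −1/24 = -1/24
S = 1/24
C² = P²·S² = 1/14 ; C = +0.267261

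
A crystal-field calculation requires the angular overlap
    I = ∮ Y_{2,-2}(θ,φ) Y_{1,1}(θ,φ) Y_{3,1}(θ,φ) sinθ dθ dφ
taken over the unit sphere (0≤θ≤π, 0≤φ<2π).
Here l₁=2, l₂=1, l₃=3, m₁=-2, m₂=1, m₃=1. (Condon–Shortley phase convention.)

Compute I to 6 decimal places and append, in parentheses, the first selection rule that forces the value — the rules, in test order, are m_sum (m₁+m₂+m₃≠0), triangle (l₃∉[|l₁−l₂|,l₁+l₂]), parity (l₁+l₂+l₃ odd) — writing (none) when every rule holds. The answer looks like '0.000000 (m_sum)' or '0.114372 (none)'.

-0.082589 (none)

Rules hold: Σm=0, L=6 even, 1≤3≤3.
N = 5·3·7 = 105
Δ = 0!·4!·2!/7! = 1/105
Racah Σ t=0..0: t=0:+1/4 = 1/4
⇒ 3j(2 1 3; 0 0 0)² = 3/35, sgn -1
Racah Σ t=0..0: t=0:+1/48 = 1/48
⇒ 3j(2 1 3; -2 1 1)² = 1/105, sgn +1
4πI² = N·(3j₀)²·(3jₘ)² = 3/35
I = -1·√(0.0857143/4π) = -0.08258890
No selection rule forces the value: the integral is nonzero (none).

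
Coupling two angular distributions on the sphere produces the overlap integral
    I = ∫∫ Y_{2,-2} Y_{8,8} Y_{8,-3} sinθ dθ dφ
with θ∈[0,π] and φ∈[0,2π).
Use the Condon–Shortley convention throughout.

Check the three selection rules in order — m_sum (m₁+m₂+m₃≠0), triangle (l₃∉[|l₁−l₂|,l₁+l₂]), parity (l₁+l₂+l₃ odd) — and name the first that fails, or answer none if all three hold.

m₁+m₂+m₃ = -2 + 8 − 3 = 3  ✗
triangle: |2−8|=6 ≤ l₃=8 ≤ 2+8=10
parity: l₁+l₂+l₃ = 18 is even

m_sum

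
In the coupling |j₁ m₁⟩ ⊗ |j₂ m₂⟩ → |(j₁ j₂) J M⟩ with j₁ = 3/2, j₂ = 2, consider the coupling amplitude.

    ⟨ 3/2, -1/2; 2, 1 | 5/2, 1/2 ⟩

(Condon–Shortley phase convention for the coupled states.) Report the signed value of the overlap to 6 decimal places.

√[6·1!2!3!/7! · 1!2!3!1!3!2!] = √(72/35)
  +(−1)^0/∏(0,1,2,3,0,0)! = 1/12  (running 1/12)
  +(−1)^1/∏(1,0,1,2,1,1)! = -1/2  (running -5/12)
⟨..|..⟩ = √(72/35)·(-5/12) = -0.597614

-0.597614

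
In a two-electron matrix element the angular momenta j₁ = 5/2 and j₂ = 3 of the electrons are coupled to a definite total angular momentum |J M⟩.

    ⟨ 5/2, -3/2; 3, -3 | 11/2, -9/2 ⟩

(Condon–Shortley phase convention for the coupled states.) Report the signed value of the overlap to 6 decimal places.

triangle: 0!·5!·6!/12! = 86400/479001600
(j±m)!: 1!·4!·0!·6!·1!·10! = 62705664000
prefactor² = (2J+1)·Δ·N² = 1492992000/11
  k=0: +1/(0!·0!·4!·0!·1!·6!) = 1/17280
Σ = 1/17280  ⇒  CG² = 1492992000/11·(1/17280)² = 5/11
CG = +√(5/11) = +0.674200

+√(5/11) ≈ +0.674200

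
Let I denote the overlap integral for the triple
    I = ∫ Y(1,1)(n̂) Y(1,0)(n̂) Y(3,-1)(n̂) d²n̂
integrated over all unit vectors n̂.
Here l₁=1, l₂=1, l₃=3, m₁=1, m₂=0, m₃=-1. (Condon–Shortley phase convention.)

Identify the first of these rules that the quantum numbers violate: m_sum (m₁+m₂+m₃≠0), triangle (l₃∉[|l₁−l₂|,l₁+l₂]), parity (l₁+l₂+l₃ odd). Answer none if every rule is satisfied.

triangle

m₁+m₂+m₃ = 1 + 0 − 1 = 0  ✓
triangle: need |l₁−l₂| ≤ l₃ ≤ l₁+l₂ = [0,2]; l₃=3 is outside  ✗
parity: l₁+l₂+l₃ = 5 is odd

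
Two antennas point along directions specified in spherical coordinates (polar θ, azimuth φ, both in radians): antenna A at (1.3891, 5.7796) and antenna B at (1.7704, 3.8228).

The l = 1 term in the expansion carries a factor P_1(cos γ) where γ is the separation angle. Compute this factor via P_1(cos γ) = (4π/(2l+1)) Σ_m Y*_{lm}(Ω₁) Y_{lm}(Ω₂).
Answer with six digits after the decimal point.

Addition theorem: P_1(cos γ) = (4π/3) Σ_m Y*_{lm}(Ω₁) Y_{lm}(Ω₂), m = −1…1:
  m=-1: Y*=+0.297623-0.163980i  Y=-0.263056+0.213249i  product -0.043323+0.106604i
  m=+0: Y*=+0.088290-0.000000i  Y=-0.096881+0.000000i  product -0.008554+0.000000i
  m=+1: Y*=-0.297623-0.163980i  Y=+0.263056+0.213249i  product -0.043323-0.106604i
Total Σ_m = -0.095199+0.000000i. Multiply by 4.188790: -0.398769+0.000000i. P_1(cos γ) = -0.398769

-0.398769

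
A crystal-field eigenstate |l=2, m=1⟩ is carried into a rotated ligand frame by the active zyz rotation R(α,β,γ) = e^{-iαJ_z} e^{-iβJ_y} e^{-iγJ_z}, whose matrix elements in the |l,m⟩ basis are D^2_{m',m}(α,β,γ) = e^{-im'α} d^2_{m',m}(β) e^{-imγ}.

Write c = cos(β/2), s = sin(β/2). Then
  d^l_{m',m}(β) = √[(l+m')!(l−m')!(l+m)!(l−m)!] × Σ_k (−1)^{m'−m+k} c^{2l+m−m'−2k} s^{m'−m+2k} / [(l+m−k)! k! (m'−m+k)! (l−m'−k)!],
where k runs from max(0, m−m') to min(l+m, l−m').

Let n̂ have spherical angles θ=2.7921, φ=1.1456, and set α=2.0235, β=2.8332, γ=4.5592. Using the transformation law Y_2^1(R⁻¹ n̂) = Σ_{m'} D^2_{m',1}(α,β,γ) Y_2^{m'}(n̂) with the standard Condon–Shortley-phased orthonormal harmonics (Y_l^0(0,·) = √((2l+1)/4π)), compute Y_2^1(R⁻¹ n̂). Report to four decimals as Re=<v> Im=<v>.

Need the full column D^2_{m',1} for m'=−2..2 at α=2.0235, β=2.8332, γ=4.5592.
cos(β/2)=0.153586, sin(β/2)=0.988135
d^2_{-2,1}: single k=3 term ⇒ +0.296368;  D = +0.258334-0.145249i
d^2_{-1,1}: k∈[2..3] ⇒ +0.069097 -0.953379 = -0.884282;  D = +0.726875+0.503595i
d^2_{0,1}: k∈[1..2] ⇒ +0.008769 -0.362975 = -0.354206;  D = +0.054048-0.350058i
d^2_{1,1}: k∈[0..1] ⇒ +0.000556 -0.069097 = -0.068540;  D = -0.065489+0.020223i
d^2_{2,1}: single k=0 term ⇒ -0.007160;  D = +0.004892+0.005228i
Y_2^{m'}(θ=2.7921,φ=1.1456) and Σ D·Y over m':
  (+0.2583-0.1452i)·(-0.0299-0.0340i)  (+0.7269+0.5036i)·(-0.1025+0.2264i)  (+0.0540-0.3501i)·(+0.5198+0.0000i)  (-0.0655+0.0202i)·(+0.1025+0.2264i)  (+0.0049+0.0052i)·(-0.0299+0.0340i)
Y_2^1(R⁻¹ n̂) = -0.184727-0.086229i

Re=-0.1847 Im=-0.0862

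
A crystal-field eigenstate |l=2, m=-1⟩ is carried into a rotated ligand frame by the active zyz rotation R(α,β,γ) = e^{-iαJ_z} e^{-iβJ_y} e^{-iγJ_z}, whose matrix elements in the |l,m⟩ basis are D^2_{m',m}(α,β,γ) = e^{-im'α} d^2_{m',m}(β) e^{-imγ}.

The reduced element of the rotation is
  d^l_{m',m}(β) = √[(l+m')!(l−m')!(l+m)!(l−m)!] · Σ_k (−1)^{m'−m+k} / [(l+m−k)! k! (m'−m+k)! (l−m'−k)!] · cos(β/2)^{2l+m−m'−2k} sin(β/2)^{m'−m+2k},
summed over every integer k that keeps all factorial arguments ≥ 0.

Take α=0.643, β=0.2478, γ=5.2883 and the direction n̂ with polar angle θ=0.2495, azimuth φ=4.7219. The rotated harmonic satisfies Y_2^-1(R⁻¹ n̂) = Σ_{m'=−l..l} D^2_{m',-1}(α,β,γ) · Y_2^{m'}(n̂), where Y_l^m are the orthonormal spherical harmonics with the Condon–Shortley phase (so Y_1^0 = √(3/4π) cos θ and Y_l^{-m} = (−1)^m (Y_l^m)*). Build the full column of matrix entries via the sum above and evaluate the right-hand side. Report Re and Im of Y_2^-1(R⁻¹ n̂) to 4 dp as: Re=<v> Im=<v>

Re=-0.0277 Im=0.2978

Need the full column D^2_{m',-1} for m'=−2..2 at α=0.6430, β=0.2478, γ=5.2883.
cos(β/2)=0.992334, sin(β/2)=0.123583
d^2_{-2,-1}: single k=1 term ⇒ +0.241526;  D = +0.231363+0.069323i
d^2_{-1,-1}: k∈[0..1] ⇒ +0.969688 -0.045119 = +0.924569;  D = +0.867916-0.318670i
d^2_{0,-1}: k∈[0..1] ⇒ -0.295807 +0.004588 = -0.291220;  D = -0.158598+0.244245i
d^2_{1,-1}: k∈[0..1] ⇒ +0.045119 -0.000233 = +0.044885;  D = -0.003009-0.044784i
d^2_{2,-1}: single k=0 term ⇒ -0.003746;  D = +0.002442+0.002841i
Y_2^{m'}(θ=0.2495,φ=4.7219) and Σ D·Y over m':
  (+0.2314+0.0693i)·(-0.0235+0.0004i)  (+0.8679-0.3187i)·(+0.0018+0.1848i)  (-0.1586+0.2442i)·(+0.5731+0.0000i)  (-0.0030-0.0448i)·(-0.0018+0.1848i)  (+0.0024+0.0028i)·(-0.0235-0.0004i)
Y_2^-1(R⁻¹ n̂) = -0.027714+0.297769i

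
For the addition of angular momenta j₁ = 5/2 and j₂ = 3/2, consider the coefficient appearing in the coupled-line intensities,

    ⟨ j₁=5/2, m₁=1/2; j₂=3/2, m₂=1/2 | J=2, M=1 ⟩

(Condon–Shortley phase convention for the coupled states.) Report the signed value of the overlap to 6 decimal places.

triangle: 2!*3!*1!/7! = 12/5040
(j±m)!: 3!*2!*2!*1!*3!*1! = 144
prefactor² = (2J+1)*Δ*N² = 12/7
  k=1: −1/(1!*1!*1!*1!*2!*0!) = -1/2
  k=2: +1/(2!*0!*0!*0!*3!*1!) = 1/12
Σ = -5/12  ⇒  CG² = 12/7*(-5/12)² = 25/84
CG = −√(25/84) = -0.545545

−√(25/84) ≈ -0.545545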